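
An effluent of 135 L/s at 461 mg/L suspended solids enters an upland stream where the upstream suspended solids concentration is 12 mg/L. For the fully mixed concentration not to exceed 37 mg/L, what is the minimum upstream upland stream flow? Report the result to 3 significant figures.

2290 L/s

Set C_mix = 37: (Q·12.00 + 135.0·461.0) / (Q + 135.0) = 37
→ Q = 135.0·(461.0 − 37)/(37 − 12.00) = 2290 L/s.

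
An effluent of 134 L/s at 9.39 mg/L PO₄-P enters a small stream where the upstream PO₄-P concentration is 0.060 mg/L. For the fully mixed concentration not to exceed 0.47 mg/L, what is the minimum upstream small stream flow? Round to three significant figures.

Set C_mix = 0.47: (Q·0.06000 + 134.0·9.390) / (Q + 134.0) = 0.47
→ Q = 134.0·(9.390 − 0.47)/(0.47 − 0.06000) = 2915 L/s.

2920 L/s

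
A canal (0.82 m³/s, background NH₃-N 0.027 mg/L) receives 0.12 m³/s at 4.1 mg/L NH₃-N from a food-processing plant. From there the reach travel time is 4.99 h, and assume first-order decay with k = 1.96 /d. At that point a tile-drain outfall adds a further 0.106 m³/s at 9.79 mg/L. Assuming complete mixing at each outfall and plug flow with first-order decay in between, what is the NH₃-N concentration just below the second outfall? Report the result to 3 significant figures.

1.32 mg/L

Conservation of mass: C = (0.8200·0.02700 + 0.1200·4.100) / 0.9400 = 0.5141/0.9400 = 0.5470 mg/L; combined flow 0.9400 m³/s.
After decay, C = 0.5470 × e^(−kt) = 0.5470 × 0.6653 = 0.3639 mg/L.
Second outfall: C = (0.9400·0.3639 + 0.1060·9.790)/1.046 = 1.319 mg/L.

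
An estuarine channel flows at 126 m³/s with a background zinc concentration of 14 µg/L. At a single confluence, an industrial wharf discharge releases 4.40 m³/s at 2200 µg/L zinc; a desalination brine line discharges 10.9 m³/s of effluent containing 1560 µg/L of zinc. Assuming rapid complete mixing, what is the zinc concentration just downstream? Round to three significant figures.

201 µg/L

Flow-weighted average: C = (126.0·14.00 + 4.400·2200 + 10.90·1560) / 141.3 = 28450/141.3 = 201.3 µg/L.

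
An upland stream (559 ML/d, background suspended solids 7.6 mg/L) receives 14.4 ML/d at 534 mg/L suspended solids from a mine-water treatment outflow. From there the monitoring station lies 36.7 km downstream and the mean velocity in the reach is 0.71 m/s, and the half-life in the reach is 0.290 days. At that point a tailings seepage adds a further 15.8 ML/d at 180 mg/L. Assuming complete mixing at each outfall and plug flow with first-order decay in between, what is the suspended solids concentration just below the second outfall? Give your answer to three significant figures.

Mass balance: C = (559.0·7.600 + 14.40·534.0) / 573.4 = 11940/573.4 = 20.82 mg/L; combined flow 573.4 ML/d.
Travel time t = 36.7·1000 / 0.71 = 51690 s = 14.36 h.
Half-life 0.290 d → k = ln 2 / 0.290 = 2.390 d⁻¹.
After decay, C = 20.82 × e^(−kt) = 20.82 × 0.2393 = 4.983 mg/L.
Second outfall: C = (573.4·4.983 + 15.80·180.0)/589.2 = 9.676 mg/L.

9.68 mg/L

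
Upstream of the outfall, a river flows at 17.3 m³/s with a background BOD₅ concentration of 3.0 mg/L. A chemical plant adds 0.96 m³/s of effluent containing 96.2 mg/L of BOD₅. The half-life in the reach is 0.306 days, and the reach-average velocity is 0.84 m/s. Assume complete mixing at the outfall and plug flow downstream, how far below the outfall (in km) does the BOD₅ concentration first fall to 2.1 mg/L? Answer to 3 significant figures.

42.4 km

Conservation of mass: C = (17.30·3.000 + 0.9600·96.20) / 18.26 = 144.3/18.26 = 7.900 mg/L.
Half-life 0.306 d → k = ln 2 / 0.306 = 2.265 d⁻¹.
Set 7.900·exp(−k·t) = 2.1 → t = ln(7.900/2.1)/k = 50540 s = 14.04 h.
Distance = v·t = 0.84·50540 = 42450 m = 42.45 km.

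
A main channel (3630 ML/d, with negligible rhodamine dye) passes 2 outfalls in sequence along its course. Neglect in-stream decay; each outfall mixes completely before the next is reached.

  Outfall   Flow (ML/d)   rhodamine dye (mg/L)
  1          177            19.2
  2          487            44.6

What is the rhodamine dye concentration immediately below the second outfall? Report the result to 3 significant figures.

5.85 mg/L

Below outfall 1: Q → 3807 ML/d, C = (3630·0 + 177.0·19.20)/3807 = 0.8927 mg/L.
Below outfall 2: Q → 4294 ML/d, C = (3807·0.8927 + 487.0·44.60)/4294 = 5.850 mg/L.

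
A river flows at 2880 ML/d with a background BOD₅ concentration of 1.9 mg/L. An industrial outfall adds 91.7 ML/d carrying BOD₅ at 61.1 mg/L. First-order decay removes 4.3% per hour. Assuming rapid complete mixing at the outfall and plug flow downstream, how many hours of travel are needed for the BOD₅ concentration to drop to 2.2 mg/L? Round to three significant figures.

Mixed concentration C = ΣQC/ΣQ = (2880·1.900 + 91.70·61.10) / 2972 = 11070/2972 = 3.727 mg/L.
4.3%/h lost → k = −ln(1 − 0.043) = 0.04395 h⁻¹.
3.727·exp(−k·t) = 2.2 → t = ln(3.727/2.2)/k = 43170 s = 11.99 h.

12.0 h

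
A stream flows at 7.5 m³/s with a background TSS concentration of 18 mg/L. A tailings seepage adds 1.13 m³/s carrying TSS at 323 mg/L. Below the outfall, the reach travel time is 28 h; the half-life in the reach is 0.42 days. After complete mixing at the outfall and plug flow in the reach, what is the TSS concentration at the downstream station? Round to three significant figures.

8.45 mg/L

After mixing, C = (7.500·18.00 + 1.130·323.0) / 8.630 = 500.0/8.630 = 57.94 mg/L.
Half-life 0.42 d → k = ln 2 / 0.42 = 1.650 d⁻¹.
Decay over the reach: 57.94·exp(−kt) = 57.94·0.1458 = 8.448 mg/L.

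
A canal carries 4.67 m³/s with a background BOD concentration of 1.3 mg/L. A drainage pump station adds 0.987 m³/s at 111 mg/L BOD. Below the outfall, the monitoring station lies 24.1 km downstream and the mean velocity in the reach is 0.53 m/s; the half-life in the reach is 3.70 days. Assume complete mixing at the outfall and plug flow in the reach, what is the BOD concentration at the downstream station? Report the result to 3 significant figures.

Mixed concentration C = ΣQC/ΣQ = (4.670·1.300 + 0.9870·111.0) / 5.657 = 115.6/5.657 = 20.44 mg/L.
Travel time t = 24.1·1000 / 0.53 = 45470 s = 12.63 h.
Half-life 3.70 d → k = ln 2 / 3.70 = 0.1873 d⁻¹.
First-order decay: C = 20.44·exp(−k·t) = 20.44·0.9061 = 18.52 mg/L.

18.5 mg/L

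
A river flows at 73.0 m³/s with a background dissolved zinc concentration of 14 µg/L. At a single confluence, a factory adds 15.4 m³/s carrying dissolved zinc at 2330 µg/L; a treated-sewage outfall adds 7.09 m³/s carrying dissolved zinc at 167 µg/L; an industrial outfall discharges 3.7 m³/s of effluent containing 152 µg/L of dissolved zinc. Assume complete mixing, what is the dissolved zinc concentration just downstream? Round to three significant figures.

Mixed concentration C = ΣQC/ΣQ = (73.00·14.00 + 15.40·2330 + 7.090·167.0 + 3.700·152.0) / 99.19 = 38650/99.19 = 389.7 µg/L.

390 µg/L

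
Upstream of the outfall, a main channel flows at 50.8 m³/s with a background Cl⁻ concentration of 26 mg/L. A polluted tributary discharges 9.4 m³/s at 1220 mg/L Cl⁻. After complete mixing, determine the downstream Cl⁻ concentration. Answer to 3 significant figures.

212 mg/L

After mixing, C = (50.80·26.00 + 9.400·1220) / 60.20 = 12790/60.20 = 212.4 mg/L.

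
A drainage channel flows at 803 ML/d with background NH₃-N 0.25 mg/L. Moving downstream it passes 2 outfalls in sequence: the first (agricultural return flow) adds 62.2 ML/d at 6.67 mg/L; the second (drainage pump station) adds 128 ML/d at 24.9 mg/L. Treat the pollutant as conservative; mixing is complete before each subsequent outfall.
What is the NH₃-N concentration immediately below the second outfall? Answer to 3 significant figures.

After outfall 1: Q = 803.0 + 62.20 = 865.2 ML/d; C = (803.0·0.2500 + 62.20·6.670)/865.2 = 0.7115 mg/L.
After outfall 2: Q = 865.2 + 128.0 = 993.2 ML/d; C = (865.2·0.7115 + 128.0·24.90)/993.2 = 3.829 mg/L.

3.83 mg/L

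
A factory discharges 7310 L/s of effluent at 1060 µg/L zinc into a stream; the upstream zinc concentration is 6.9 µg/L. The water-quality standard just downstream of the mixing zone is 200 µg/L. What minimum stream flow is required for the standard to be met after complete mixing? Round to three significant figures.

32600 L/s

Set C_mix = 200: (Q·6.900 + 7310·1060) / (Q + 7310) = 200
→ Q = 7310·(1060 − 200)/(200 − 6.900) = 32560 L/s.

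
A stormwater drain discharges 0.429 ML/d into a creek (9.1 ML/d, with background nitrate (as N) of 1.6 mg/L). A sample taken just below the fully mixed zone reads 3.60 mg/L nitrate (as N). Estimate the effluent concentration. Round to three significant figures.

Mass balance: 9.100·1.600 + 0.4290·Cₑ = 9.529·3.600
→ Cₑ = (9.529·3.600 − 9.100·1.600) / 0.4290 = 46.02 mg/L.

46.0 mg/L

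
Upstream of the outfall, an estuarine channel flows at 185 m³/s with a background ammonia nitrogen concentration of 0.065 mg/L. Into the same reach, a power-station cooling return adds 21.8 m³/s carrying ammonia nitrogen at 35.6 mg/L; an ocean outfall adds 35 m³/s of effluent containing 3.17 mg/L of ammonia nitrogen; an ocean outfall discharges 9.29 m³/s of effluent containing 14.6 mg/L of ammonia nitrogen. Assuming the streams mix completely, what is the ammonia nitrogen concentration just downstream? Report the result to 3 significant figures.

4.12 mg/L

Mass balance: C = (185.0·0.06500 + 21.80·35.60 + 35.00·3.170 + 9.290·14.60) / 251.1 = 1035/251.1 = 4.121 mg/L.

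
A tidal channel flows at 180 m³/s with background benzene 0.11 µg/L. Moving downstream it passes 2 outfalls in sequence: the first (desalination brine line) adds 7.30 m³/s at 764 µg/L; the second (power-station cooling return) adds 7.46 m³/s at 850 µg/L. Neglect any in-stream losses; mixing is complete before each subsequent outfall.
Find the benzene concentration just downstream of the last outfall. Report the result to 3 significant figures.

61.3 µg/L

After outfall 1: Q = 180.0 + 7.300 = 187.3 m³/s; C = (180.0·0.1100 + 7.300·764.0)/187.3 = 29.88 µg/L.
After outfall 2: Q = 187.3 + 7.460 = 194.8 m³/s; C = (187.3·29.88 + 7.460·850.0)/194.8 = 61.30 µg/L.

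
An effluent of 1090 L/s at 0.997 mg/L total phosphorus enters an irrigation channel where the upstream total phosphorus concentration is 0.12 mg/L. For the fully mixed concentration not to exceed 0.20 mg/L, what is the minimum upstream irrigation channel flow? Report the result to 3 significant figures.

Set C_mix = 0.20: (Q·0.1200 + 1090·0.9970) / (Q + 1090) = 0.20
→ Q = 1090·(0.9970 − 0.20)/(0.20 − 0.1200) = 10860 L/s.

10900 L/s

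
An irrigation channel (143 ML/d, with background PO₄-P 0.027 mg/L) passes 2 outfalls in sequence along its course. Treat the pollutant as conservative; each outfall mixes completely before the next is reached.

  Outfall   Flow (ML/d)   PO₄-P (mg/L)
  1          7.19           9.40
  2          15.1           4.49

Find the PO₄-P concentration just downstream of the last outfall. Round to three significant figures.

Outfall 1: combined Q = 150.2 ML/d; C = (143.0·0.02700 + 7.190·9.400)/150.2 = 0.4757 mg/L.
Outfall 2: combined Q = 165.3 ML/d; C = (150.2·0.4757 + 15.10·4.490)/165.3 = 0.8424 mg/L.

0.842 mg/L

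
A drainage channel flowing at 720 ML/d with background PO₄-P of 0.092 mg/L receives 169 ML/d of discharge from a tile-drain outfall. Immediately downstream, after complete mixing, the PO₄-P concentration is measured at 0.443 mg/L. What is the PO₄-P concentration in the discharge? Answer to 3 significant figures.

1.94 mg/L

Mass balance: 720.0·0.09200 + 169.0·Cₑ = 889.0·0.4430
→ Cₑ = (889.0·0.4430 − 720.0·0.09200) / 169.0 = 1.938 mg/L.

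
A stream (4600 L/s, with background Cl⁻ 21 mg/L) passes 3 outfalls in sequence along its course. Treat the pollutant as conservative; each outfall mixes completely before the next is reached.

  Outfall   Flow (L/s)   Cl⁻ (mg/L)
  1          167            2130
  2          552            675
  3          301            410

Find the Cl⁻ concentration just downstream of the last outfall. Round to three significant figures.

After outfall 1: Q = 4600 + 167.0 = 4767 L/s; C = (4600·21.00 + 167.0·2130)/4767 = 94.88 mg/L.
After outfall 2: Q = 4767 + 552.0 = 5319 L/s; C = (4767·94.88 + 552.0·675.0)/5319 = 155.1 mg/L.
After outfall 3: Q = 5319 + 301.0 = 5620 L/s; C = (5319·155.1 + 301.0·410.0)/5620 = 168.7 mg/L.

169 mg/L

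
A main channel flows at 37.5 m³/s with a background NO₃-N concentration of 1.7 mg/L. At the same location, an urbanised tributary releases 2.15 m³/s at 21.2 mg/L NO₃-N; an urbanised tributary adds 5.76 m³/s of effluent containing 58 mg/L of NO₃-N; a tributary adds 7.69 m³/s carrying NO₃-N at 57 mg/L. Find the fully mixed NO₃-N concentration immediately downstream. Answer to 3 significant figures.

After mixing, C = (37.50·1.700 + 2.150·21.20 + 5.760·58.00 + 7.690·57.00) / 53.10 = 881.7/53.10 = 16.61 mg/L.

16.6 mg/L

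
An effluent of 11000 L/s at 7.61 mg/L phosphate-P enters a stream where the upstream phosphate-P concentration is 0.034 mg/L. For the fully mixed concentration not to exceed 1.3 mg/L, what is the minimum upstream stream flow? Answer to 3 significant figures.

Set C_mix = 1.3: (Q·0.03400 + 11000·7.610) / (Q + 11000) = 1.3
→ Q = 11000·(7.610 − 1.3)/(1.3 − 0.03400) = 54830 L/s.

54800 L/s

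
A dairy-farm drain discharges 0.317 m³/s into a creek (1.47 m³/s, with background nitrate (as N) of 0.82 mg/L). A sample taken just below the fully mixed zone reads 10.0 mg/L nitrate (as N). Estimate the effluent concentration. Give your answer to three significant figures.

Mass balance: 1.470·0.8200 + 0.3170·Cₑ = 1.787·10.00
→ Cₑ = (1.787·10.00 − 1.470·0.8200) / 0.3170 = 52.57 mg/L.

52.6 mg/L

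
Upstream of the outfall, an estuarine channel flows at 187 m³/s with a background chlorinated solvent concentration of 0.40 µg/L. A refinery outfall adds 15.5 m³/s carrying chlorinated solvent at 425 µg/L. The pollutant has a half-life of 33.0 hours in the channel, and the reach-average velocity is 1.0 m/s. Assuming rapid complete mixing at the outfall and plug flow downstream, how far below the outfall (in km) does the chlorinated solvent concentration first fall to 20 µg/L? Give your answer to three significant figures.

Conservation of mass: C = (187.0·0.4000 + 15.50·425.0) / 202.5 = 6662/202.5 = 32.90 µg/L.
Half-life 33.0 h → k = ln 2 / 33.0 = 0.02100 h⁻¹ = 0.5041 d⁻¹.
Set 32.90·exp(−k·t) = 20 → t = ln(32.90/20)/k = 85310 s = 23.70 h.
Distance = v·t = 1.0·85310 = 85310 m = 85.31 km.

85.3 km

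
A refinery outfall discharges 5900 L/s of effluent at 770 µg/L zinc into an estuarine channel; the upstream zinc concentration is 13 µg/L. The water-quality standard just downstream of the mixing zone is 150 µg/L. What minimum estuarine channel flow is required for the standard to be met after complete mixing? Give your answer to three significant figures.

Set C_mix = 150: (Q·13.00 + 5900·770.0) / (Q + 5900) = 150
→ Q = 5900·(770.0 − 150)/(150 − 13.00) = 26700 L/s.

26700 L/s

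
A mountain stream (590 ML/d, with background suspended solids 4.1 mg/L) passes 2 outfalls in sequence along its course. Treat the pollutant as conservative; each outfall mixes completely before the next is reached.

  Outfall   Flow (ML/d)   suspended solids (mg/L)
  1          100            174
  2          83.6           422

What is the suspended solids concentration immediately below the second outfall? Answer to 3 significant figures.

71.2 mg/L

After outfall 1: Q = 590.0 + 100.0 = 690.0 ML/d; C = (590.0·4.100 + 100.0·174.0)/690.0 = 28.72 mg/L.
After outfall 2: Q = 690.0 + 83.60 = 773.6 ML/d; C = (690.0·28.72 + 83.60·422.0)/773.6 = 71.22 mg/L.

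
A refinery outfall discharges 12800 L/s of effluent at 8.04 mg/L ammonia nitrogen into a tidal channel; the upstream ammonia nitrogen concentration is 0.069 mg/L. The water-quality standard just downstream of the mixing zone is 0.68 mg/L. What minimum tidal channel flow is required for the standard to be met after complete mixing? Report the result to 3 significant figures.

Set C_mix = 0.68: (Q·0.06900 + 12800·8.040) / (Q + 12800) = 0.68
→ Q = 12800·(8.040 − 0.68)/(0.68 − 0.06900) = 154200 L/s.

154000 L/s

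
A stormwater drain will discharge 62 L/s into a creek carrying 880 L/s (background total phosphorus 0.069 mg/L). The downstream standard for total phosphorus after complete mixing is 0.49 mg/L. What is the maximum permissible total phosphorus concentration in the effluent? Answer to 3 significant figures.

6.47 mg/L

At the limit, (Qr·Cr + Qe·Cₑ)/(Qr + Qe) = 0.49:
Cₑ = (942.0·0.49 − 880.0·0.06900) / 62.00 = 6.465 mg/L.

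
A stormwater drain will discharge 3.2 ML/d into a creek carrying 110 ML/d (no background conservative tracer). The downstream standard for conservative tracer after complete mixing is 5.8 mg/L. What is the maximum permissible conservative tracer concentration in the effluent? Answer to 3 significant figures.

At the limit, (Qr·Cr + Qe·Cₑ)/(Qr + Qe) = 5.8:
Cₑ = (113.2·5.8 − 110.0·0) / 3.200 = 205.2 mg/L.

205 mg/L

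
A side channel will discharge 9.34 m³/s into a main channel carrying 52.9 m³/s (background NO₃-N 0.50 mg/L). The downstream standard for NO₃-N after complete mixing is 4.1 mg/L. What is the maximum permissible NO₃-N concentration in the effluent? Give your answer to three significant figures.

At the limit, (Qr·Cr + Qe·Cₑ)/(Qr + Qe) = 4.1:
Cₑ = (62.24·4.1 − 52.90·0.5000) / 9.340 = 24.49 mg/L.

24.5 mg/L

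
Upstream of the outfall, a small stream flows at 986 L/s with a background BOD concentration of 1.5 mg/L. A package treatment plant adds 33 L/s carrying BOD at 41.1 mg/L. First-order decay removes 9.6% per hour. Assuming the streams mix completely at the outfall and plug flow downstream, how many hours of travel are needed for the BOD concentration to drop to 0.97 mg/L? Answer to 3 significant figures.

10.4 h

Flow-weighted average: C = (986.0·1.500 + 33.00·41.10) / 1019 = 2835/1019 = 2.782 mg/L.
9.6%/h lost → k = −ln(1 − 0.096) = 0.1009 h⁻¹.
2.782·exp(−k·t) = 0.97 → t = ln(2.782/0.97)/k = 37590 s = 10.44 h.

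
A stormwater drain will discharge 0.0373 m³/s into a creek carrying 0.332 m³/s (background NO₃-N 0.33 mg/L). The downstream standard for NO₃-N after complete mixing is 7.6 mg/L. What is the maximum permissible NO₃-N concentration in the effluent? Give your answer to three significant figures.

72.3 mg/L

At the limit, (Qr·Cr + Qe·Cₑ)/(Qr + Qe) = 7.6:
Cₑ = (0.3693·7.6 − 0.3320·0.3300) / 0.03730 = 72.31 mg/L.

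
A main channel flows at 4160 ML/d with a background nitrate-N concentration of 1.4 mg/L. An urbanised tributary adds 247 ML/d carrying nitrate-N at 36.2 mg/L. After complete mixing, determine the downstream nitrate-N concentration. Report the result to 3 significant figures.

3.35 mg/L

After mixing, C = (4160·1.400 + 247.0·36.20) / 4407 = 14770/4407 = 3.350 mg/L.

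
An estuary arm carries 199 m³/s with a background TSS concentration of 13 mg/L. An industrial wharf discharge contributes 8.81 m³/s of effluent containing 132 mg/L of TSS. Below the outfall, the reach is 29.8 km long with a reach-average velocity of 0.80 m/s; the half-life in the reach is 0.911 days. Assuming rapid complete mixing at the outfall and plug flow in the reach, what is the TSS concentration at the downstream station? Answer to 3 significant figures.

13.0 mg/L

Mixed concentration C = ΣQC/ΣQ = (199.0·13.00 + 8.810·132.0) / 207.8 = 3750/207.8 = 18.04 mg/L.
Travel time t = 29.8·1000 / 0.80 = 37250 s = 10.35 h.
Half-life 0.911 d → k = ln 2 / 0.911 = 0.7609 d⁻¹.
Decay over the reach: 18.04·exp(−kt) = 18.04·0.7203 = 13.00 mg/L.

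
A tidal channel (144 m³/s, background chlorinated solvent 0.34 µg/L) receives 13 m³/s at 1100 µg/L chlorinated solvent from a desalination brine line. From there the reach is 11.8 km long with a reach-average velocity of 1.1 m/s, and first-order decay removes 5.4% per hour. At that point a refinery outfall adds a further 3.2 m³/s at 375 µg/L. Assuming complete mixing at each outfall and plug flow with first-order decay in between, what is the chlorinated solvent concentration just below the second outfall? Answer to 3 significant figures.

Mixed concentration C = ΣQC/ΣQ = (144.0·0.3400 + 13.00·1100) / 157.0 = 14350/157.0 = 91.39 µg/L; combined flow 157.0 m³/s.
Travel time t = 11.8·1000 / 1.1 = 10730 s = 2.980 h.
5.4%/h lost → k = −ln(1 − 0.054) = 0.05551 h⁻¹.
Applying C = C₀e^(−kt): 91.39 × 0.8475 = 77.46 µg/L.
At the second outfall, C = (157.0·77.46 + 3.200·375.0) / (157.0 + 3.200) = 83.40 µg/L.

83.4 µg/L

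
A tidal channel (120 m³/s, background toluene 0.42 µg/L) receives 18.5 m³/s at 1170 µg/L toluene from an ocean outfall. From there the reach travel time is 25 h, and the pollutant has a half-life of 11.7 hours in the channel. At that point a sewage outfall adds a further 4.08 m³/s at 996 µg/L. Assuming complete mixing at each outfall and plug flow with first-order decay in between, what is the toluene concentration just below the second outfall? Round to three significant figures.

Mixed concentration C = ΣQC/ΣQ = (120.0·0.4200 + 18.50·1170) / 138.5 = 21700/138.5 = 156.6 µg/L; combined flow 138.5 m³/s.
Half-life 11.7 h → k = ln 2 / 11.7 = 0.05924 h⁻¹ = 1.422 d⁻¹.
Applying C = C₀e^(−kt): 156.6 × 0.2274 = 35.62 µg/L.
At the second outfall, C = (138.5·35.62 + 4.080·996.0) / (138.5 + 4.080) = 63.10 µg/L.

63.1 µg/L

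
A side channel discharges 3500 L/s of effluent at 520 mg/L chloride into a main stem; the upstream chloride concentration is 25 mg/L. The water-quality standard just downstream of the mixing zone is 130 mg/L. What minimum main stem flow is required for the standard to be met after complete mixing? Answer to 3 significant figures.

Set C_mix = 130: (Q·25.00 + 3500·520.0) / (Q + 3500) = 130
→ Q = 3500·(520.0 − 130)/(130 − 25.00) = 13000 L/s.

13000 L/s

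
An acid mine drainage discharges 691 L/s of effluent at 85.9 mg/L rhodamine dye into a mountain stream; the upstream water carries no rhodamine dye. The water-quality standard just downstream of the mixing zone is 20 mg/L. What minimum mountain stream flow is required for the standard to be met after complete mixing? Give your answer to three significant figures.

Set C_mix = 20: (Q·0 + 691.0·85.90) / (Q + 691.0) = 20
→ Q = 691.0·(85.90 − 20)/(20 − 0) = 2277 L/s.

2280 L/s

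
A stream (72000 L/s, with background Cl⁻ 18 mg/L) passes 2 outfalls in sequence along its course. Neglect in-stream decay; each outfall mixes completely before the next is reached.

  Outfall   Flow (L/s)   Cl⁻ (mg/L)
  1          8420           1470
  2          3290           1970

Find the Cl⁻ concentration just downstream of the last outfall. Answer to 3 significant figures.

241 mg/L

After outfall 1: Q = 72000 + 8420 = 80420 L/s; C = (72000·18.00 + 8420·1470)/80420 = 170.0 mg/L.
After outfall 2: Q = 80420 + 3290 = 83710 L/s; C = (80420·170.0 + 3290·1970)/83710 = 240.8 mg/L.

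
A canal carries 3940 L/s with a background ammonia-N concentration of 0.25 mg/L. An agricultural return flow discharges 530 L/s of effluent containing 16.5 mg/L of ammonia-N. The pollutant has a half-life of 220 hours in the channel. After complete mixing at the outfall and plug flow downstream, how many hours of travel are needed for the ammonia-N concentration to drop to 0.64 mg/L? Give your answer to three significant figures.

Flow-weighted average: C = (3940·0.2500 + 530.0·16.50) / 4470 = 9730/4470 = 2.177 mg/L.
Half-life 220 h → k = ln 2 / 220 = 0.003151 h⁻¹ = 0.07562 d⁻¹.
2.177·exp(−k·t) = 0.64 → t = ln(2.177/0.64)/k = 1399000 s = 388.5 h.

389 h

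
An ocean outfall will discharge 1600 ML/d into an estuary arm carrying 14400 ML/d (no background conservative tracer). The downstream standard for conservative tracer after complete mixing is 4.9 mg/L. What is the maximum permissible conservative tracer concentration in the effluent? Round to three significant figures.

49.0 mg/L

At the limit, (Qr·Cr + Qe·Cₑ)/(Qr + Qe) = 4.9:
Cₑ = (16000·4.9 − 14400·0) / 1600 = 49.00 mg/L.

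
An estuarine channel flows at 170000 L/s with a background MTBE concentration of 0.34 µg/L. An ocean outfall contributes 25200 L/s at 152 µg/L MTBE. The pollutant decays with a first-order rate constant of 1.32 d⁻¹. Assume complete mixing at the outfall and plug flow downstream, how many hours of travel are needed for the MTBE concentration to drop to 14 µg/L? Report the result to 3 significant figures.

Mass balance: C = (170000·0.3400 + 25200·152.0) / 195200 = 3888000/195200 = 19.92 µg/L.
19.92·exp(−k·t) = 14 → t = ln(19.92/14)/k = 23080 s = 6.411 h.

6.41 h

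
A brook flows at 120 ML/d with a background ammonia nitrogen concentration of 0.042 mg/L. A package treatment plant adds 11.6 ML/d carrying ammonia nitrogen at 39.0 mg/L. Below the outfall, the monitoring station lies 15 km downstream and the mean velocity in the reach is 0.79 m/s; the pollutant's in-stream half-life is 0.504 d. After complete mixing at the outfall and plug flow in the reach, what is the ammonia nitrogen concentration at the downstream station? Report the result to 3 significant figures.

2.57 mg/L

Conservation of mass: C = (120.0·0.04200 + 11.60·39.00) / 131.6 = 457.4/131.6 = 3.476 mg/L.
Travel time t = 15·1000 / 0.79 = 18990 s = 5.274 h.
Half-life 0.504 d → k = ln 2 / 0.504 = 1.375 d⁻¹.
First-order decay: C = 3.476·exp(−k·t) = 3.476·0.7392 = 2.569 mg/L.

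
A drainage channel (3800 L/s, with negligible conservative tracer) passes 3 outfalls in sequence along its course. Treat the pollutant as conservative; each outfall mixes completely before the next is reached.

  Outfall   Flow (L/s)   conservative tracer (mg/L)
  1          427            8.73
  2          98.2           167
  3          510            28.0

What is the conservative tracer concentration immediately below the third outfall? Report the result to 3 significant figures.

7.12 mg/L

Outfall 1: combined Q = 4227 L/s; C = (3800·0 + 427.0·8.730)/4227 = 0.8819 mg/L.
Outfall 2: combined Q = 4325 L/s; C = (4227·0.8819 + 98.20·167.0)/4325 = 4.653 mg/L.
Outfall 3: combined Q = 4835 L/s; C = (4325·4.653 + 510.0·28.00)/4835 = 7.116 mg/L.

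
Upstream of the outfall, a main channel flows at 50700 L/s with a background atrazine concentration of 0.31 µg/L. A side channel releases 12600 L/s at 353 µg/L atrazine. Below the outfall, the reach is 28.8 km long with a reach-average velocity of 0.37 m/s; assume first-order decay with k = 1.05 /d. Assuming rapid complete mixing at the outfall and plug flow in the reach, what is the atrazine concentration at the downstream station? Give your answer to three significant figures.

Mass balance: C = (50700·0.3100 + 12600·353.0) / 63300 = 4464000/63300 = 70.51 µg/L.
Travel time t = 28.8·1000 / 0.37 = 77840 s = 21.62 h.
Decay over the reach: 70.51·exp(−kt) = 70.51·0.3883 = 27.38 µg/L.

27.4 µg/L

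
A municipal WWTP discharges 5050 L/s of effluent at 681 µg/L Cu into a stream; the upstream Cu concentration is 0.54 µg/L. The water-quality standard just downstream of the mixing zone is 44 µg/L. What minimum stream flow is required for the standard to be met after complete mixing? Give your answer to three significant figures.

Set C_mix = 44: (Q·0.5400 + 5050·681.0) / (Q + 5050) = 44
→ Q = 5050·(681.0 − 44)/(44 − 0.5400) = 74020 L/s.

74000 L/s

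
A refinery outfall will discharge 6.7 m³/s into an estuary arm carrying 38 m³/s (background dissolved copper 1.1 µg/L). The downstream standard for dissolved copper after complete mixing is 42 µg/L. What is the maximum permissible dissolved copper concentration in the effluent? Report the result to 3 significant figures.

At the limit, (Qr·Cr + Qe·Cₑ)/(Qr + Qe) = 42:
Cₑ = (44.70·42 − 38.00·1.100) / 6.700 = 274.0 µg/L.

274 µg/L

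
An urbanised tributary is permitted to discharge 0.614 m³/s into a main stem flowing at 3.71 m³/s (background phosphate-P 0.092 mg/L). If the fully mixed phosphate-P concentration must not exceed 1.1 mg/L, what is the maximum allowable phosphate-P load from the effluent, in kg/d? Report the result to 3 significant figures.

381 kg/d

Mass balance at the limit: 3.710·0.09200 + 0.6140·Cₑ = 4.324·1.1 → Cₑ = 7.191 mg/L.
Load = 0.6140 m³/s × 7.191 g/m³ × 86 400 s/d = 381.5 kg/d.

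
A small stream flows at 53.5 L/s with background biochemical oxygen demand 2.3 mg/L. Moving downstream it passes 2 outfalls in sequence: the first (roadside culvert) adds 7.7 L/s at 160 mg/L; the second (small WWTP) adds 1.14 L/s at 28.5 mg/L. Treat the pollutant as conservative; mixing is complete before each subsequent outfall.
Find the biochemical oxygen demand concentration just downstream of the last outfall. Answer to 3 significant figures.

22.3 mg/L

After outfall 1: Q = 53.50 + 7.700 = 61.20 L/s; C = (53.50·2.300 + 7.700·160.0)/61.20 = 22.14 mg/L.
After outfall 2: Q = 61.20 + 1.140 = 62.34 L/s; C = (61.20·22.14 + 1.140·28.50)/62.34 = 22.26 mg/L.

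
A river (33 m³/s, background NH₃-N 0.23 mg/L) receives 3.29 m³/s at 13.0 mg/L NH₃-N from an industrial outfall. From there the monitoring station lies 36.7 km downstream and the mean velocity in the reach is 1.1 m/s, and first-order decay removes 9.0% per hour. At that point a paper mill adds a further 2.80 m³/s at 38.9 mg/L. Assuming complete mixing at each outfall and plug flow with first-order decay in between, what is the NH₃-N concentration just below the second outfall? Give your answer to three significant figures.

3.32 mg/L

Flow-weighted average: C = (33.00·0.2300 + 3.290·13.00) / 36.29 = 50.36/36.29 = 1.388 mg/L; combined flow 36.29 m³/s.
Travel time t = 36.7·1000 / 1.1 = 33360 s = 9.268 h.
9.0%/h lost → k = −ln(1 − 0.09) = 0.09431 h⁻¹.
Decay over the reach: 1.388·exp(−kt) = 1.388·0.4173 = 0.5790 mg/L.
Second outfall: C = (36.29·0.5790 + 2.800·38.90)/39.09 = 3.324 mg/L.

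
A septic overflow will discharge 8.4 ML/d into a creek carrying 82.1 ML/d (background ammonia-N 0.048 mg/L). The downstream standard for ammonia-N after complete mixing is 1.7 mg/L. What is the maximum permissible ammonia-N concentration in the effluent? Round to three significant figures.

At the limit, (Qr·Cr + Qe·Cₑ)/(Qr + Qe) = 1.7:
Cₑ = (90.50·1.7 − 82.10·0.04800) / 8.400 = 17.85 mg/L.

17.8 mg/L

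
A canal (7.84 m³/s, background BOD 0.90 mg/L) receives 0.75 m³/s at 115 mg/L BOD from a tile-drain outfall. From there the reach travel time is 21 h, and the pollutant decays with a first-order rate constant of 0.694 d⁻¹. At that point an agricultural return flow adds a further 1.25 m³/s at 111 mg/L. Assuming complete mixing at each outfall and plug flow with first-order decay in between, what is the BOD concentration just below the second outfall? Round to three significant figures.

19.3 mg/L

Mixed concentration C = ΣQC/ΣQ = (7.840·0.9000 + 0.7500·115.0) / 8.590 = 93.31/8.590 = 10.86 mg/L; combined flow 8.590 m³/s.
After decay, C = 10.86 × e^(−kt) = 10.86 × 0.5448 = 5.918 mg/L.
Second outfall: C = (8.590·5.918 + 1.250·111.0)/9.840 = 19.27 mg/L.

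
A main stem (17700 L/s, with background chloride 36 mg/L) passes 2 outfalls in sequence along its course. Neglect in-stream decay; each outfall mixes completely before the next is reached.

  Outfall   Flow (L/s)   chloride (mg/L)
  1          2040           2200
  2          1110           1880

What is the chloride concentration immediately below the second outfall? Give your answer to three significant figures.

Outfall 1: combined Q = 19740 L/s; C = (17700·36.00 + 2040·2200)/19740 = 259.6 mg/L.
Outfall 2: combined Q = 20850 L/s; C = (19740·259.6 + 1110·1880)/20850 = 345.9 mg/L.

346 mg/L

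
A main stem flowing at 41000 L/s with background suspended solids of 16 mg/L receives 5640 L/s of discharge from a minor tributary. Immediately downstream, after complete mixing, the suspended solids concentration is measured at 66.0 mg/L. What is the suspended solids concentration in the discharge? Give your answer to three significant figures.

Mass balance: 41000·16.00 + 5640·Cₑ = 46640·66.00
→ Cₑ = (46640·66.00 − 41000·16.00) / 5640 = 429.5 mg/L.

429 mg/L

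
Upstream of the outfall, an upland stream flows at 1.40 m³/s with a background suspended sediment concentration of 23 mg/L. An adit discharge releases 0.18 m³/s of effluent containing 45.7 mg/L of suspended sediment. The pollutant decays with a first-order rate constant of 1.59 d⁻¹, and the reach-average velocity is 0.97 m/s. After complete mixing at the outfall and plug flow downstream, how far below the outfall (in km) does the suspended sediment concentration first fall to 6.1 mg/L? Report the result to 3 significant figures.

Conservation of mass: C = (1.400·23.00 + 0.1800·45.70) / 1.580 = 40.43/1.580 = 25.59 mg/L.
Set 25.59·exp(−k·t) = 6.1 → t = ln(25.59/6.1)/k = 77910 s = 21.64 h.
Distance = v·t = 0.97·77910 = 75570 m = 75.57 km.

75.6 km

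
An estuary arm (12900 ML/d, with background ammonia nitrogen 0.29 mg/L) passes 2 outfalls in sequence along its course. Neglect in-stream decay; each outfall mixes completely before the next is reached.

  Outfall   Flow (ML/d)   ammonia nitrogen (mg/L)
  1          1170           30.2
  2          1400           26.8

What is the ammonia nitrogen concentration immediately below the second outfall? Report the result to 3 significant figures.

Below outfall 1: Q → 14070 ML/d, C = (12900·0.2900 + 1170·30.20)/14070 = 2.777 mg/L.
Below outfall 2: Q → 15470 ML/d, C = (14070·2.777 + 1400·26.80)/15470 = 4.951 mg/L.

4.95 mg/L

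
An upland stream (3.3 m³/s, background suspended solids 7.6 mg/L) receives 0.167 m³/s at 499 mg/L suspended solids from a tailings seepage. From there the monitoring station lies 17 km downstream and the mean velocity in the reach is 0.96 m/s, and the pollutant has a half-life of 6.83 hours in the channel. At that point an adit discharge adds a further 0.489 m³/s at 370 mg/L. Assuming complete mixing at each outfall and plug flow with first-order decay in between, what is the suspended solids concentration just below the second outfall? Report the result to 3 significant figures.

After mixing, C = (3.300·7.600 + 0.1670·499.0) / 3.467 = 108.4/3.467 = 31.27 mg/L; combined flow 3.467 m³/s.
Travel time t = 17·1000 / 0.96 = 17710 s = 4.919 h.
Half-life 6.83 h → k = ln 2 / 6.83 = 0.1015 h⁻¹ = 2.436 d⁻¹.
After decay, C = 31.27 × e^(−kt) = 31.27 × 0.6070 = 18.98 mg/L.
At the second outfall, C = (3.467·18.98 + 0.4890·370.0) / (3.467 + 0.4890) = 62.37 mg/L.

62.4 mg/L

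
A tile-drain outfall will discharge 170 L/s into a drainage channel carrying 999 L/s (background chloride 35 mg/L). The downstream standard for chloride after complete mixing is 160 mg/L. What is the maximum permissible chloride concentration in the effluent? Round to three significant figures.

At the limit, (Qr·Cr + Qe·Cₑ)/(Qr + Qe) = 160:
Cₑ = (1169·160 − 999.0·35.00) / 170.0 = 894.6 mg/L.

895 mg/L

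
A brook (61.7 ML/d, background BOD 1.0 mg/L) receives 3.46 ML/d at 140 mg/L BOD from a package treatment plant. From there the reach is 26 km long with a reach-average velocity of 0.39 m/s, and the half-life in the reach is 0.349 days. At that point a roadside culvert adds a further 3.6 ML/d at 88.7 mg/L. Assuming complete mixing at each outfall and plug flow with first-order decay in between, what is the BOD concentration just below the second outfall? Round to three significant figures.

6.36 mg/L

Flow-weighted average: C = (61.70·1.000 + 3.460·140.0) / 65.16 = 546.1/65.16 = 8.381 mg/L; combined flow 65.16 ML/d.
Travel time t = 26·1000 / 0.39 = 66670 s = 18.52 h.
Half-life 0.349 d → k = ln 2 / 0.349 = 1.986 d⁻¹.
Applying C = C₀e^(−kt): 8.381 × 0.2160 = 1.810 mg/L.
Second outfall: C = (65.16·1.810 + 3.600·88.70)/68.76 = 6.359 mg/L.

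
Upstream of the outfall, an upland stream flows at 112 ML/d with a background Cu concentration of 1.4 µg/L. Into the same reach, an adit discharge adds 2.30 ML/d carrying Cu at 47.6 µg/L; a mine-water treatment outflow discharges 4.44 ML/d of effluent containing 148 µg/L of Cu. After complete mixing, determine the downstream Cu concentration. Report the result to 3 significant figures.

Flow-weighted average: C = (112.0·1.400 + 2.300·47.60 + 4.440·148.0) / 118.7 = 923.4/118.7 = 7.777 µg/L.

7.78 µg/L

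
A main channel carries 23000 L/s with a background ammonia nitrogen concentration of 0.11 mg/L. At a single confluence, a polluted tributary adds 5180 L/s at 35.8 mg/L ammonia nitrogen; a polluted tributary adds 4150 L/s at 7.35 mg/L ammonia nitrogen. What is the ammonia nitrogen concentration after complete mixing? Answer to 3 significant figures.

Conservation of mass: C = (23000·0.1100 + 5180·35.80 + 4150·7.350) / 32330 = 218500/32330 = 6.758 mg/L.

6.76 mg/L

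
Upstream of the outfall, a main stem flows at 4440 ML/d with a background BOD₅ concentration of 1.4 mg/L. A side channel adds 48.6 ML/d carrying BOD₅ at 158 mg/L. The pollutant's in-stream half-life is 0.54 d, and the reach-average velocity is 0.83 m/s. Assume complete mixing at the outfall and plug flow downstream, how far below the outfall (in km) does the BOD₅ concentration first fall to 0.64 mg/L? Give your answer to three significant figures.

Conservation of mass: C = (4440·1.400 + 48.60·158.0) / 4489 = 13890/4489 = 3.096 mg/L.
Half-life 0.54 d → k = ln 2 / 0.54 = 1.284 d⁻¹.
Set 3.096·exp(−k·t) = 0.64 → t = ln(3.096/0.64)/k = 106100 s = 29.47 h.
Distance = v·t = 0.83·106100 = 88060 m = 88.06 km.

88.1 km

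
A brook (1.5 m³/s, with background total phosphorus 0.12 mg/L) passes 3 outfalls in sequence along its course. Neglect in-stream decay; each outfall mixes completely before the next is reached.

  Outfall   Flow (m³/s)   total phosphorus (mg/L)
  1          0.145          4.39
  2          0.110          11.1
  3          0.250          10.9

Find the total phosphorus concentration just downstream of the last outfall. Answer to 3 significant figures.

Below outfall 1: Q → 1.645 m³/s, C = (1.500·0.1200 + 0.1450·4.390)/1.645 = 0.4964 mg/L.
Below outfall 2: Q → 1.755 m³/s, C = (1.645·0.4964 + 0.1100·11.10)/1.755 = 1.161 mg/L.
Below outfall 3: Q → 2.005 m³/s, C = (1.755·1.161 + 0.2500·10.90)/2.005 = 2.375 mg/L.

2.38 mg/L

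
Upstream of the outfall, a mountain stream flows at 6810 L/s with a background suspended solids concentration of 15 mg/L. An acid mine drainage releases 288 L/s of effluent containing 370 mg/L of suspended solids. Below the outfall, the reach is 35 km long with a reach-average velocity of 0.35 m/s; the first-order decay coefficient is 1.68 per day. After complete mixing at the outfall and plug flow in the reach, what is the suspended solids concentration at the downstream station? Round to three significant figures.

4.21 mg/L

After mixing, C = (6810·15.00 + 288.0·370.0) / 7098 = 208700/7098 = 29.40 mg/L.
Travel time t = 35·1000 / 0.35 = 100000 s = 27.78 h.
First-order decay: C = 29.40·exp(−k·t) = 29.40·0.1431 = 4.207 mg/L.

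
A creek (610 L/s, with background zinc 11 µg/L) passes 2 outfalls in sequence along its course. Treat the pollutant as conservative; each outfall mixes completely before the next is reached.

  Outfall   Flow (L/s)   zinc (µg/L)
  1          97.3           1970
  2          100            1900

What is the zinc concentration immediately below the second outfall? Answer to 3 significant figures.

Outfall 1: combined Q = 707.3 L/s; C = (610.0·11.00 + 97.30·1970)/707.3 = 280.5 µg/L.
Outfall 2: combined Q = 807.3 L/s; C = (707.3·280.5 + 100.0·1900)/807.3 = 481.1 µg/L.

481 µg/L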